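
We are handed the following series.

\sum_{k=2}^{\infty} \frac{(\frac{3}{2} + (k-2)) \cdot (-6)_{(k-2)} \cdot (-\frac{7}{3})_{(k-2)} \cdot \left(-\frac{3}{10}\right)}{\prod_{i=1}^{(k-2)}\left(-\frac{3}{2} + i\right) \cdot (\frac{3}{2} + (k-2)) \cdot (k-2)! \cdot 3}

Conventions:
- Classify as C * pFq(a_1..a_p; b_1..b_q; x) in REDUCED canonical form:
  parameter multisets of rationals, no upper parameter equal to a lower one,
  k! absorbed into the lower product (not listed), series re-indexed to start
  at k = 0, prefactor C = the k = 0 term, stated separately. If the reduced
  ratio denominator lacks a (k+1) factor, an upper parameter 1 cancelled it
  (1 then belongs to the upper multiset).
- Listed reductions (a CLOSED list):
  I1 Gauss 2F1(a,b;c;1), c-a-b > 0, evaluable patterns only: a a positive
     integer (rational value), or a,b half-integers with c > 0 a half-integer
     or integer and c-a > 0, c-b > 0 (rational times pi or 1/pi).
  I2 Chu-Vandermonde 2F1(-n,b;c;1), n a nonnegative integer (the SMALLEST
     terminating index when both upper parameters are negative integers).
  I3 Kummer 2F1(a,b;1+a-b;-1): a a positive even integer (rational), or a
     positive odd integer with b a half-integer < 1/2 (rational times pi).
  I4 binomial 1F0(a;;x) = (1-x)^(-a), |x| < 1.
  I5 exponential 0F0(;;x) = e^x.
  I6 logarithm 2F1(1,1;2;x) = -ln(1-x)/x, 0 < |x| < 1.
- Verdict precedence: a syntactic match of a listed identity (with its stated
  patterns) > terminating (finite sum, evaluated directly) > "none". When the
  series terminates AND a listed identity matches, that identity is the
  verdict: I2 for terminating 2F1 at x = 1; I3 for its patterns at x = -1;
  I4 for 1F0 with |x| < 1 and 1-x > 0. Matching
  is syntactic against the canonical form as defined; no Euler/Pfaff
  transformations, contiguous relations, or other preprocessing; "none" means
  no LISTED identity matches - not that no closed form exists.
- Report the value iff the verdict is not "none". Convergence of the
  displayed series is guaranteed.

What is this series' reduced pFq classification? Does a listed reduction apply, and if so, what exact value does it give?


The series (x = 1) is 2F1: upper {-6, -\frac{7}{3}}, lower {-\frac{1}{2}}, prefactor -\frac{1}{10}. Verdict (x = 1): Vandermonde's identity (I2) applies (terminating 2F1 at x = 1 with n = 6, b = -7/3, c = -\frac{1}{2}). Its exact value is \frac{5113889}{196830}.

Key step: t_0 being -\frac{1}{10}, the lower running product (C = -1/10) is a rising factorial.
Adjacent-term ratio: r(k) = 1 * (k-6) (k-\frac{7}{3}) / [(k-\frac{1}{2}) (k+1)] - poly over poly, x = 1 from leading terms; C = -\frac{1}{10} at k = 0.


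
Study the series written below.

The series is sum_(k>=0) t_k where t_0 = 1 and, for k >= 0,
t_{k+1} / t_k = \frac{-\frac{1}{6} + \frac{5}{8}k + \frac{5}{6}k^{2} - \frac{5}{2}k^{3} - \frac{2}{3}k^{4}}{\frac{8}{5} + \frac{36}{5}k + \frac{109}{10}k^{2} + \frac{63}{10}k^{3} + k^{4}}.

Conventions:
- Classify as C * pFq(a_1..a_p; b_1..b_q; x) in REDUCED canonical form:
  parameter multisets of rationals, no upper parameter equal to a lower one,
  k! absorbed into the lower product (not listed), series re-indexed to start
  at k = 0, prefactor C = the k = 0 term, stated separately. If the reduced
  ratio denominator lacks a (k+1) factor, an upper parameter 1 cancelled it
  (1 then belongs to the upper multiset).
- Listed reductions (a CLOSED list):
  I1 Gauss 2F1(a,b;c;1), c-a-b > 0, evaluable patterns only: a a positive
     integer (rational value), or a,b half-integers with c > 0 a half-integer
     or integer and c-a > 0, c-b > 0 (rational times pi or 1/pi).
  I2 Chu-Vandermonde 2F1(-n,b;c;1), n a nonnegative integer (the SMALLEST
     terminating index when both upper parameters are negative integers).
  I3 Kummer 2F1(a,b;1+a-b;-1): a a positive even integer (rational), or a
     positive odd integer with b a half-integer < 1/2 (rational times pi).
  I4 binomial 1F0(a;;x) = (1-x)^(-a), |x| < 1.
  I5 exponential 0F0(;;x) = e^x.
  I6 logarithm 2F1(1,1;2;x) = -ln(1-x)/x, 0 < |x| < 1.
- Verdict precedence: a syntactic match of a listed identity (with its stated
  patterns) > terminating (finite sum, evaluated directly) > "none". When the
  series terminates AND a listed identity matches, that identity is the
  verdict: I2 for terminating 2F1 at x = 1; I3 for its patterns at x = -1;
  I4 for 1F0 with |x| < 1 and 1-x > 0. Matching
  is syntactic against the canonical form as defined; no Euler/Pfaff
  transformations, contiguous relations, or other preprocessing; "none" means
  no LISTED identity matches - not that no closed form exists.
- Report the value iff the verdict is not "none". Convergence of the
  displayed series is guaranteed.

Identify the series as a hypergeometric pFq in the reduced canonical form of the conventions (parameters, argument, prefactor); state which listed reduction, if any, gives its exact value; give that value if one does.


Prefactor 1, argument -\frac{2}{3}: 2F1 with upper {-\frac{1}{2}, -\frac{1}{4}} over lower {\frac{4}{5}}. Verdict: none. Every listed pattern misses the 2F1 form at -\frac{2}{3}, upper {-\frac{1}{2}, -\frac{1}{4}}.

Key step: t_0 being 1, roots of the ratio polynomials (C = 1, x = -2/3) are the negated parameters.
Consecutive-term ratio: r(k) = -\frac{2}{3} * (k-\frac{1}{2}) (k-\frac{1}{4}) / [(k+\frac{4}{5}) (k+1)] - rational in k. x = -\frac{2}{3}; t_0 = 1; negate the roots.


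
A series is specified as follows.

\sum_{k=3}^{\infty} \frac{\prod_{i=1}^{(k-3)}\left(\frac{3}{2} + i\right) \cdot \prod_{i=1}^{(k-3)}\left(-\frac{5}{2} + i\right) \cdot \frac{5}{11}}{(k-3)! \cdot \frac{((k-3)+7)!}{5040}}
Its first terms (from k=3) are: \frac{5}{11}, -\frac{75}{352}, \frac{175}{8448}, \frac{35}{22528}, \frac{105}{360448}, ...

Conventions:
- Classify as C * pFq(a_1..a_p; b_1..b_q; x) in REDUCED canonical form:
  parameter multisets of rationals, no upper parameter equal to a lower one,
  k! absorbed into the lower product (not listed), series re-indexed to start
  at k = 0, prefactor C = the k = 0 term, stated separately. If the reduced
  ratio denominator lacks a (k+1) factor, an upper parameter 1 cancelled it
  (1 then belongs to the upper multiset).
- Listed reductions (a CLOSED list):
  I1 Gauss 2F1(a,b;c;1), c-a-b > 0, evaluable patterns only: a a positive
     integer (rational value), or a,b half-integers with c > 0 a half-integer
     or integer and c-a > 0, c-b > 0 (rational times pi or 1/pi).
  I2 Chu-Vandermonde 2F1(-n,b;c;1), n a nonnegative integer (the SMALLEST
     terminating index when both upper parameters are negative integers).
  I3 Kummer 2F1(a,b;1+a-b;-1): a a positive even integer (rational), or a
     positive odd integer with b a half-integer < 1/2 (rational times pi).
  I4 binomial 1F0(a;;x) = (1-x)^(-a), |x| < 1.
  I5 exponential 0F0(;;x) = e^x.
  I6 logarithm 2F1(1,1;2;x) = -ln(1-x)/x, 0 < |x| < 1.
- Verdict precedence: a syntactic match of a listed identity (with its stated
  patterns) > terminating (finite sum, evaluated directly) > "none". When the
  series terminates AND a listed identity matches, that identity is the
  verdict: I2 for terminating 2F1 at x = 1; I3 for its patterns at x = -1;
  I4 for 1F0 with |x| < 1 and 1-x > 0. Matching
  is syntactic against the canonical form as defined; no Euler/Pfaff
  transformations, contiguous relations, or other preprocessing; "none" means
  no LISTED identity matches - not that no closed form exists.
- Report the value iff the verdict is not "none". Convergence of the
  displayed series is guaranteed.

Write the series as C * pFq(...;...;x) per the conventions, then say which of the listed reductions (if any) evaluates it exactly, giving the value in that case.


Reduced: x = 1, 2F1, upper = {-\frac{3}{2}, \frac{5}{2}}, lower = {8}, C = \frac{5}{11}. Verdict: Gauss's theorem I1 (half-integer case) matches (x = 1; upper {-\frac{3}{2}, \frac{5}{2}} half-integers, c = 8 in the evaluable pattern). Sum: \frac{4194304}{5054049} / \pi.

Structural cue: from the first term \frac{5}{11}: the running product (C = 5/11) telescopes to a rising factorial.
Adjacent-term ratio: r(k) = 1 * (k-\frac{3}{2}) (k+\frac{5}{2}) / [(k+8) (k+1)] - rational in k, leading ratio 1; with t_0 = \frac{5}{11}, classification follows.


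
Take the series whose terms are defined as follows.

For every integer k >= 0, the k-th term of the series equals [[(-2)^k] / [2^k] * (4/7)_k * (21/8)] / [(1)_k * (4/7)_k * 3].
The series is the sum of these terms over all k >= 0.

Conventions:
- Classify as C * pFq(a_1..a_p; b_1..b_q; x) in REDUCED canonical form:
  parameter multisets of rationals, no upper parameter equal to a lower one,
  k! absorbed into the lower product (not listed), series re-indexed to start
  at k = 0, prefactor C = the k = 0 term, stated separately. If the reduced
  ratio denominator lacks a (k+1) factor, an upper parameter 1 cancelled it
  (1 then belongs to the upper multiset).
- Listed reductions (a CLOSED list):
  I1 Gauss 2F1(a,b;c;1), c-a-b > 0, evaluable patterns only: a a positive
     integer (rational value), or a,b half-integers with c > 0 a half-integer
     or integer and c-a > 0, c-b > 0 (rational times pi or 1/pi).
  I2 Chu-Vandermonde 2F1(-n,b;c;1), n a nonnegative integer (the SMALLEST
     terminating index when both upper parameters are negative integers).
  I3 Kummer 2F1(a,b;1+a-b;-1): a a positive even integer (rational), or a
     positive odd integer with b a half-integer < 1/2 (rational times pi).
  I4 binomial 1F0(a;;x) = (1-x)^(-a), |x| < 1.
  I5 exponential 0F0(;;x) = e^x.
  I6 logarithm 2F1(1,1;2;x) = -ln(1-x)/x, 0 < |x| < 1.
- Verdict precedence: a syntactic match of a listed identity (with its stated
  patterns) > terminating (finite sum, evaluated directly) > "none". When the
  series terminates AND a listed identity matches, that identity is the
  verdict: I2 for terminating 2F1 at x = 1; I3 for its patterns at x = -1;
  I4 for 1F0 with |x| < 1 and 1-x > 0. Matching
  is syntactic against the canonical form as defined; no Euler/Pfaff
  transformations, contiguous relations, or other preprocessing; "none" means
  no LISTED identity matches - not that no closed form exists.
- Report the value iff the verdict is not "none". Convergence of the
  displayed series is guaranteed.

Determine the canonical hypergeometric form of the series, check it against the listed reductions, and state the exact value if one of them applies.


Canonical form: C = 7/8 times 0F0 with upper {-}, lower {-}, x = -1. Verdict: the I5 exponential reduction matches (the 0F0 exponential series at x = -1). Value: (7/8) * e^(-1).

First insight: from the first term 7/8: the two k-th powers (C = 7/8, x = -1) combine into one argument.
Ratio: r(k) = (-1) * 1 / [(k+1)] - rational in k, leading ratio (-1); with t_0 = 7/8, classification follows.


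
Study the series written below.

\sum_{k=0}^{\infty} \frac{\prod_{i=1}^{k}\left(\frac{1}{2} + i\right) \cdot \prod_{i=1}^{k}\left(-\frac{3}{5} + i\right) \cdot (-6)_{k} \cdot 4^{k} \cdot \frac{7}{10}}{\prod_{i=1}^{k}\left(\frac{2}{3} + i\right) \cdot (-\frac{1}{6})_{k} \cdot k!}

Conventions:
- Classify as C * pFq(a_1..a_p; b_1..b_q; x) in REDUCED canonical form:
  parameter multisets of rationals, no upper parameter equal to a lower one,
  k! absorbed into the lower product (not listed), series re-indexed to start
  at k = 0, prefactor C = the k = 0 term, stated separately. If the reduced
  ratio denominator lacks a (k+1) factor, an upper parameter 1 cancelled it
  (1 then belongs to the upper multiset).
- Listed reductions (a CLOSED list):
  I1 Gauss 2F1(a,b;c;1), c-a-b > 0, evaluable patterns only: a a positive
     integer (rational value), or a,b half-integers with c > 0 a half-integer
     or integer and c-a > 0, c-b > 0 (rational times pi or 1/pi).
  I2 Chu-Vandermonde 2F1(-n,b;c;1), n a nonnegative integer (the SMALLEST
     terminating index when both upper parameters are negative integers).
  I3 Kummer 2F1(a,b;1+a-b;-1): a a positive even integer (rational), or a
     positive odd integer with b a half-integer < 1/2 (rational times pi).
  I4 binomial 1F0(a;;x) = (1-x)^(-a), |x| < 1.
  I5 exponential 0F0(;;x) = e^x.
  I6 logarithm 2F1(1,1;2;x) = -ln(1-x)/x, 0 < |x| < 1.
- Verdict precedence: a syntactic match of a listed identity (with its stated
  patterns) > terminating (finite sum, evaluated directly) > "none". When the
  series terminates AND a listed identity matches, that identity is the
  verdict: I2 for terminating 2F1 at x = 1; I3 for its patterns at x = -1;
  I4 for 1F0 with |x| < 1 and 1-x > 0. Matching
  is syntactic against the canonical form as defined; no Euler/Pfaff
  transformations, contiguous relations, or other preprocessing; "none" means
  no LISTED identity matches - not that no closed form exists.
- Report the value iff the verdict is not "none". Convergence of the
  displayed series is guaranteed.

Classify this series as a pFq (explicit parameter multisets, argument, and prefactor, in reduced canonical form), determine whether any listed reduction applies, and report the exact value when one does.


At argument 4: a 3F2 with upper {-6, \frac{2}{5}, \frac{3}{2}}, lower {-\frac{1}{6}, \frac{5}{3}}, scaled by C = \frac{7}{10}. Verdict: terminating - upper -6 stops the sum at k = 6; the 7 terms are added exactly. Its exact value is -\frac{18731482167255991}{5359449218750}.

Structural cue: x = 4 and the lower running product (prefactor 7/10) is a rising factorial.
Term ratio: r(k) = 4 * (k-6) (k+\frac{2}{5}) (k+\frac{3}{2}) / [(k-\frac{1}{6}) (k+\frac{5}{3}) (k+1)] - rational in k. x = 4; t_0 = \frac{7}{10}; negate the roots.


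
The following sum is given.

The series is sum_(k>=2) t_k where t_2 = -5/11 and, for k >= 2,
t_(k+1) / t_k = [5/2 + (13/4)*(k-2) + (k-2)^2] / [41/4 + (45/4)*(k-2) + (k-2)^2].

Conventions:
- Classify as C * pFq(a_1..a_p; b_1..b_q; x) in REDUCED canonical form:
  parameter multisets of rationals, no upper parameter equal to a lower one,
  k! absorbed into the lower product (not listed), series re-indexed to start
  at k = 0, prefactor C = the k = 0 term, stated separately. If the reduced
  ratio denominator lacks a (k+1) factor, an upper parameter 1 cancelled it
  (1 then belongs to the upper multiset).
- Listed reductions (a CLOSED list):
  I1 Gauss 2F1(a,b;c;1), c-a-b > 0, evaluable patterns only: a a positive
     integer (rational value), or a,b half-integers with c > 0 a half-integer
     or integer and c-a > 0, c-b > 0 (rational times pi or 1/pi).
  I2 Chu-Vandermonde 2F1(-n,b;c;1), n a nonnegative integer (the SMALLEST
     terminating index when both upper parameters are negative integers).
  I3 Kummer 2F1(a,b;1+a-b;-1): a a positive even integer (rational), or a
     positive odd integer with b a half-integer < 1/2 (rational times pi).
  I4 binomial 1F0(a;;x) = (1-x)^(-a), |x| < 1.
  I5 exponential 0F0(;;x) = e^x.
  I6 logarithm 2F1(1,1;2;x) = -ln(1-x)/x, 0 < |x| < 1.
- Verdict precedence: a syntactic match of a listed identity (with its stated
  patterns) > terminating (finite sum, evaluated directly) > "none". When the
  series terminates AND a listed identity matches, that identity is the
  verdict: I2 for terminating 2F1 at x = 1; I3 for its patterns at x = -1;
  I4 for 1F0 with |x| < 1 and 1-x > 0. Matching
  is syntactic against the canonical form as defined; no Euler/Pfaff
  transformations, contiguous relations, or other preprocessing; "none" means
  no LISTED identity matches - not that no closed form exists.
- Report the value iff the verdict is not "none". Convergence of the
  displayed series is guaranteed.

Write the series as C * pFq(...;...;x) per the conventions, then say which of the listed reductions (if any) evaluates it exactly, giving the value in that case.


This is -5/11 * 2F1(5/4, 2; 41/4; 1) in reduced canonical form. Verdict at x = 1: Gauss (I1, integer-parameter pattern) matches (x = 1: the Gamma ratio telescopes since c-a-b = 7 > 0 and a = 2 in Z>0). Exact value: -555/896.

First insight: t_0 = -5/11 here, and factor the ratio over Q (prefactor -5/11): negated roots = parameters.
Ratio: r(k) = 1 * (k+5/4) (k+2) / [(k+41/4) (k+1)] - rational in k, leading ratio 1; with t_0 = -5/11, classification follows.


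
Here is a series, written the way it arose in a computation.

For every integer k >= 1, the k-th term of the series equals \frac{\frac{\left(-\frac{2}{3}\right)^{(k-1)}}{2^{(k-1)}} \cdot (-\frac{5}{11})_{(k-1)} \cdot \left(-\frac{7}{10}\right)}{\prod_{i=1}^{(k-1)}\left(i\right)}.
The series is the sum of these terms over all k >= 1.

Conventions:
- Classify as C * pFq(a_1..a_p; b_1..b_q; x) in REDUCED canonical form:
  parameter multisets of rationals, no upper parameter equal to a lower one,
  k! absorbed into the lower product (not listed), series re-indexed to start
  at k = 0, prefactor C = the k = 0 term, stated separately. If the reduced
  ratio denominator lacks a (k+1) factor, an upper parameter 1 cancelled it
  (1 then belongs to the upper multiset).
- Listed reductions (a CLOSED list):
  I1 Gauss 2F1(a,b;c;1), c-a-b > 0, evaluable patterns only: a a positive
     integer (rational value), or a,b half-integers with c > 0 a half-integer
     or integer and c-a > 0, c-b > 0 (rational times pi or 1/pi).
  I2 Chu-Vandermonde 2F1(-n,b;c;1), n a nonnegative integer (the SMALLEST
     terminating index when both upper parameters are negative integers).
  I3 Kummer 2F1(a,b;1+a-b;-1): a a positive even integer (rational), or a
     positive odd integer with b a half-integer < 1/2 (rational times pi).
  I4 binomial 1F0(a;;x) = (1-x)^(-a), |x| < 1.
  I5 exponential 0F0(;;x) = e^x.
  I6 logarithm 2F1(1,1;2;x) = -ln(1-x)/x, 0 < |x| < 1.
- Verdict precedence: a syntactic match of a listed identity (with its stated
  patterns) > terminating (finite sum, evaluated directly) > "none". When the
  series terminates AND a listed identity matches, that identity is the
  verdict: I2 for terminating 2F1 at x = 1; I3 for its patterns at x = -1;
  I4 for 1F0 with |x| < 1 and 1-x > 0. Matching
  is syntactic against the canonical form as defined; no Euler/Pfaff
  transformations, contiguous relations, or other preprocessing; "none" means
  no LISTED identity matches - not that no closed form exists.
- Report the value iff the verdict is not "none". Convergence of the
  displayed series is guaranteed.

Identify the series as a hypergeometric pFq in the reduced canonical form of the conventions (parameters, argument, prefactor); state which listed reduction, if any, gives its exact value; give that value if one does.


Classification (C = -\frac{7}{10}): 1F0 with upper {-\frac{5}{11}}, lower {-}, argument x = -\frac{1}{3}. Verdict: the binomial series (I4) applies (the 1F0 binomial series: exponent 5/11, x = -\frac{1}{3}). Sum: \left(-\frac{7}{10}\right) \cdot \left(\frac{4}{3}\right)^{\frac{5}{11}}.

Structural cue: t_0 = -\frac{7}{10} here, and the two k-th powers (C = -7/10, x = -1/3) combine into one argument.
Step ratio: r(k) = -\frac{1}{3} * (k-\frac{5}{11}) / [(k+1)] ; factor over Q: parameters, x = -\frac{1}{3}, and C = -\frac{7}{10}.


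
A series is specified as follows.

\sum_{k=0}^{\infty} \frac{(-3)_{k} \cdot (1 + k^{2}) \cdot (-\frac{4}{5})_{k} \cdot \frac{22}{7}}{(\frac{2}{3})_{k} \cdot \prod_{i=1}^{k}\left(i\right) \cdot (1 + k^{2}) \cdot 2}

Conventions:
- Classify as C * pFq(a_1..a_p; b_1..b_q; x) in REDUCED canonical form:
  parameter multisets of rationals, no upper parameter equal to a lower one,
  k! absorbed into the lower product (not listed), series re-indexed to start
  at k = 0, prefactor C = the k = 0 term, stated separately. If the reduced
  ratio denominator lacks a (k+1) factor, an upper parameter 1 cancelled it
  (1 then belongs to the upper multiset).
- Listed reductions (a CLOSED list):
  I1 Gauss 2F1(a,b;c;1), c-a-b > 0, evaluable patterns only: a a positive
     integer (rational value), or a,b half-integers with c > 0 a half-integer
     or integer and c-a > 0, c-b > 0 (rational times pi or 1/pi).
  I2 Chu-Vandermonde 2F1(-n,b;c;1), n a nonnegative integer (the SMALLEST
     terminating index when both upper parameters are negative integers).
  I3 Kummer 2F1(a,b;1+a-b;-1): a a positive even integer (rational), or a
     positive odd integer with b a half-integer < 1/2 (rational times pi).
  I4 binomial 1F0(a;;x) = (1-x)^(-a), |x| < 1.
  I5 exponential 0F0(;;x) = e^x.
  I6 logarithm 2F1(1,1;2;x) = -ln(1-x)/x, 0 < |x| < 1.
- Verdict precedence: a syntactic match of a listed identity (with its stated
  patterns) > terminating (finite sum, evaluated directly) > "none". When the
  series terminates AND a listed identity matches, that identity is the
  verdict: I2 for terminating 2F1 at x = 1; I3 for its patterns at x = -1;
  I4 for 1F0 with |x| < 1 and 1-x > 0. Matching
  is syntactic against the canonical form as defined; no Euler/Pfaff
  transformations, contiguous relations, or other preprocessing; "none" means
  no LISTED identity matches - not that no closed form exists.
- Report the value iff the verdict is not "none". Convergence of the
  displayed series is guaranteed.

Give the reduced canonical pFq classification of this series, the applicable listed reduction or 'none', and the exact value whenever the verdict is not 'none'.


Prefactor \frac{11}{7}, argument 1: 2F1 with upper {-3, -\frac{4}{5}} over lower {\frac{2}{3}}. Verdict: Vandermonde's identity (I2) fires (terminating 2F1 at x = 1 with n = 3, b = -4/5, c = \frac{2}{3}). Its exact value is \frac{58201}{8750}.

Key step: t_0 = \frac{11}{7} here, and the product of the first k integers (C = 11/7, x = 1) is k!.
Step ratio: r(k) = 1 * (k-3) (k-\frac{4}{5}) / [(k+\frac{2}{3}) (k+1)] - rational in k, leading ratio 1; with t_0 = \frac{11}{7}, classification follows.


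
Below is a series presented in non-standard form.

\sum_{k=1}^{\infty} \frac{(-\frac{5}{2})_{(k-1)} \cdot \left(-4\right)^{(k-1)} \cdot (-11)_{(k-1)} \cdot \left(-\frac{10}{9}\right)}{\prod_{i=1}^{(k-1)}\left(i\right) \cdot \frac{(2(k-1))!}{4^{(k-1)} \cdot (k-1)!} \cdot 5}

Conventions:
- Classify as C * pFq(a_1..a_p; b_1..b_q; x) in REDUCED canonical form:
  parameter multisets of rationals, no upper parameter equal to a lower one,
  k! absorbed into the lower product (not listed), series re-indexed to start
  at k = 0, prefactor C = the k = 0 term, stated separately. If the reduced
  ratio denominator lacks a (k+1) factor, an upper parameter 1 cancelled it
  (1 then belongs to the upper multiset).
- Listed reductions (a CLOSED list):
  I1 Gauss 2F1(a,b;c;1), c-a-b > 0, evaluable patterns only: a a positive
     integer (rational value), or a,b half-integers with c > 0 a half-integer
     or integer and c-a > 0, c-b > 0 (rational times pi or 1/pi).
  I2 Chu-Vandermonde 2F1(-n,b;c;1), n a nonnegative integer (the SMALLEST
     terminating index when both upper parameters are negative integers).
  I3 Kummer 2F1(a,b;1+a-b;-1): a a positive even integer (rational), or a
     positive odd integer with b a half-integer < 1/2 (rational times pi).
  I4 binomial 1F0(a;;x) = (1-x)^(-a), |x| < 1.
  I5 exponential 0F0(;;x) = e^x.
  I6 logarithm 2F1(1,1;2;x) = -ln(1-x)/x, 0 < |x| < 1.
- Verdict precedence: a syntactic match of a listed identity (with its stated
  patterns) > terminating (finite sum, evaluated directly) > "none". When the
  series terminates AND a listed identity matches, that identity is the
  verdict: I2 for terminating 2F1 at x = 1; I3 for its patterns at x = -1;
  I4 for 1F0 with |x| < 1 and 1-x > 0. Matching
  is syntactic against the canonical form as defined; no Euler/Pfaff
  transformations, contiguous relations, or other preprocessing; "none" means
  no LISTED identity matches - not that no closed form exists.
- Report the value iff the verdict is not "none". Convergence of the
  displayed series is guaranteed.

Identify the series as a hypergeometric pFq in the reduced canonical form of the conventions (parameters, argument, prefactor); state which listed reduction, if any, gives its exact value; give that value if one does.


Canonical form: C = -\frac{2}{9} times 2F1 with upper {-11, -\frac{5}{2}}, lower {\frac{1}{2}}, x = -4. Verdict: terminating - no listed pattern fits, but -11 in the upper list cuts the series at k = 11; direct evaluation. Hence: \frac{54470782}{741}.

The tell: from the first term -\frac{2}{9}: the product of the first k integers (C = -2/9, x = -4) is k!.
Term ratio: r(k) = -4 * (k-11) (k-\frac{5}{2}) / [(k+\frac{1}{2}) (k+1)] ; factor over Q: parameters, x = -4, and C = -\frac{2}{9}.


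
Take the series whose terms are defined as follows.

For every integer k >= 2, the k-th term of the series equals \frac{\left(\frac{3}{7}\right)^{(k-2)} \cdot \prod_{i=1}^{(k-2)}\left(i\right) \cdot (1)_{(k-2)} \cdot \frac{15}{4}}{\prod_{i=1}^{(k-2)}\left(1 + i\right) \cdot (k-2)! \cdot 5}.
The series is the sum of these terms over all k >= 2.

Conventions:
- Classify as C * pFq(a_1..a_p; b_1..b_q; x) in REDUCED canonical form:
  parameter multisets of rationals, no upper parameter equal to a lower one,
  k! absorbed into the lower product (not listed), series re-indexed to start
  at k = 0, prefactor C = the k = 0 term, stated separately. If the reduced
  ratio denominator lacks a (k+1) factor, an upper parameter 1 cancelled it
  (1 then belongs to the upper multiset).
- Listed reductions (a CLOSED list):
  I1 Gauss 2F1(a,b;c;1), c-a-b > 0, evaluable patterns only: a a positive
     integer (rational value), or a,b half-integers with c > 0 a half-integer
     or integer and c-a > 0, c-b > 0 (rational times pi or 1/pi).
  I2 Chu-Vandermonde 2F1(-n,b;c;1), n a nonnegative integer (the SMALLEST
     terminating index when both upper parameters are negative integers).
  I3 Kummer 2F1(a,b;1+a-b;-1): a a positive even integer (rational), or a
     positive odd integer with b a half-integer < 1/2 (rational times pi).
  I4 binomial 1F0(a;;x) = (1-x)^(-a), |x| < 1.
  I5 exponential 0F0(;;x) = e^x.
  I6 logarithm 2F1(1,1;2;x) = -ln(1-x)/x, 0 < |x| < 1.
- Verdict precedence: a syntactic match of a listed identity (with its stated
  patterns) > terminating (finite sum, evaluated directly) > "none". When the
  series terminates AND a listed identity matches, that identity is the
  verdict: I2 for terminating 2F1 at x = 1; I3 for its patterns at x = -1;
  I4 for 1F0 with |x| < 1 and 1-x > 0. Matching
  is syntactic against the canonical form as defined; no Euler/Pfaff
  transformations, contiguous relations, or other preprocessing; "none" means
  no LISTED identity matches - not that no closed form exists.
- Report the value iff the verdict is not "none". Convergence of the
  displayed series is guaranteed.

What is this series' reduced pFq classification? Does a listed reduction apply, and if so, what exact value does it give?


The tell: x = \frac{3}{7} and the lower running product (C = 3/4) is a rising factorial.
Ratio: r(k) = \frac{3}{7} * (k+1) (k+1) / [(k+2) (k+1)] - poly over poly, x = \frac{3}{7} from leading terms; C = \frac{3}{4} at k = 0.

This is \frac{3}{4} * 2F1(1, 1; 2; \frac{3}{7}) in reduced canonical form. Verdict: the I6 logarithm reduction matches (the logarithm: parameters (1,1;2), x = \frac{3}{7}). Exact value: \left(-\frac{7}{4}\right) \cdot \ln\left(\frac{4}{7}\right).


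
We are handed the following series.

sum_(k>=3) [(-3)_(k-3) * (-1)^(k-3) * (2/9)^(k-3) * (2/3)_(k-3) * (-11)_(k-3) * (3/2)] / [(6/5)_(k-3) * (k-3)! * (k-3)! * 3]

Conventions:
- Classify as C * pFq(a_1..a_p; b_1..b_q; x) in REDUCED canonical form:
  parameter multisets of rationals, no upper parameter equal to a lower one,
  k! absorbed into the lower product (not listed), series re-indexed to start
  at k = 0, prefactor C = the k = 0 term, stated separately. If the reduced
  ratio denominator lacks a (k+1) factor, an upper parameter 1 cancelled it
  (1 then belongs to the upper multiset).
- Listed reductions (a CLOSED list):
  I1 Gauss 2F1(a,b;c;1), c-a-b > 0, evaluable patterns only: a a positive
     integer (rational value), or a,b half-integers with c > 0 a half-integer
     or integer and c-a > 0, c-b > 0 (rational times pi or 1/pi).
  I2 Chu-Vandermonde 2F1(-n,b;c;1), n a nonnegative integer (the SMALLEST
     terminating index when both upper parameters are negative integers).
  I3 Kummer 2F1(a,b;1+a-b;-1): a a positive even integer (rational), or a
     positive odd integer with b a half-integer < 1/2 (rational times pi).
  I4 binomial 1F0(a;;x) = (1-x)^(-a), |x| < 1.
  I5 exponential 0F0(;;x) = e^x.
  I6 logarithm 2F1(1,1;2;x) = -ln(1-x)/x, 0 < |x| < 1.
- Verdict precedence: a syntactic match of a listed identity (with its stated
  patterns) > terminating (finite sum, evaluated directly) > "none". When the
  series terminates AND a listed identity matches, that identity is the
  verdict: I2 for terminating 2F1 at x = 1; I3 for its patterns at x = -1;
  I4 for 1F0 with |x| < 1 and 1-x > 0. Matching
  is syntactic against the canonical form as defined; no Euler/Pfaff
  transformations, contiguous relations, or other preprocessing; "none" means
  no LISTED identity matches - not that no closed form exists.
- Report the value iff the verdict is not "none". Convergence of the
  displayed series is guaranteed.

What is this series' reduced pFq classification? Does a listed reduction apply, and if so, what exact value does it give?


Prefactor 1/2, argument -2/9: 3F2 with upper {-11, -3, 2/3} over lower {1, 6/5}. Verdict: terminating - upper -3 stops the sum at k = 3; the 4 terms are added exactly. Hence: -5507/39366.

The tell: x = (-2/9) and the constant factors (C = 1/2, x = -2/9) combine into one prefactor.
Consecutive-term ratio: r(k) = (-2/9) * (k-11) (k-3) (k+2/3) / [(k+1) (k+6/5) (k+1)] - poly over poly, x = (-2/9) from leading terms; C = 1/2 at k = 0.


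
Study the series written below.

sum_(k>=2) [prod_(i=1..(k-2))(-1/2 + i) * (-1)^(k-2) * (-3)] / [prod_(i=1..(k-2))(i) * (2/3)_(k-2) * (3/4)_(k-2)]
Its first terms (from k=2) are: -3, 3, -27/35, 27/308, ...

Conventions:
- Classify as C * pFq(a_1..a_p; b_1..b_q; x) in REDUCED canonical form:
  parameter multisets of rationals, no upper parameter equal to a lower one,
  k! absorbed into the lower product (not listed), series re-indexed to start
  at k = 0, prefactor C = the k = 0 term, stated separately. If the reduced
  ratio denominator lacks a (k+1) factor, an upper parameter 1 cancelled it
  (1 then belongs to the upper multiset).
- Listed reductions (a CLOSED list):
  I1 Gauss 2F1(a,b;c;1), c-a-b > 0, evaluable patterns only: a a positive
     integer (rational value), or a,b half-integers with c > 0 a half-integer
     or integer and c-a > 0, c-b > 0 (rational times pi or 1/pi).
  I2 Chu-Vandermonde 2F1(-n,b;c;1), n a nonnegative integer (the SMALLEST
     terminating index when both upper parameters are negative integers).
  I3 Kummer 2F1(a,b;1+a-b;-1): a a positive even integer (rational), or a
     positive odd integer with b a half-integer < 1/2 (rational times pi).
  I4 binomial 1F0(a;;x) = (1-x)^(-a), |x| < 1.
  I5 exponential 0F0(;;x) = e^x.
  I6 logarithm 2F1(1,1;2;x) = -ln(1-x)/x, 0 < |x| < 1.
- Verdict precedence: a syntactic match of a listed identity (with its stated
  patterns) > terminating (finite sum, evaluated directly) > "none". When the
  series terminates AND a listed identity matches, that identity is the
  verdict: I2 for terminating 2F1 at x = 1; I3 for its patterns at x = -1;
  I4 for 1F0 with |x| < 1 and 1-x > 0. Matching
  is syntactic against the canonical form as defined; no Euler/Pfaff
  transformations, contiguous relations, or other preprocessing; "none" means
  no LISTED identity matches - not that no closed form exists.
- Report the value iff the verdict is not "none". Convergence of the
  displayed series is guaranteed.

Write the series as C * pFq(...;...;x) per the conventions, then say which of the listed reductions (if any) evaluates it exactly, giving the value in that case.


With C = -3: the canonical form is 1F2(1/2; 2/3, 3/4; -1). Verdict: none. A 1F2 with upper {1/2} fits none of I1-I6 at x = -1; the sum runs forever.

The tell: t_0 being -3, the product of the first k integers (C = -3, x = -1) is k!.
Consecutive-term ratio: r(k) = (-1) * (k+1/2) / [(k+2/3) (k+3/4) (k+1)] ; factor over Q: parameters, x = (-1), and C = -3.


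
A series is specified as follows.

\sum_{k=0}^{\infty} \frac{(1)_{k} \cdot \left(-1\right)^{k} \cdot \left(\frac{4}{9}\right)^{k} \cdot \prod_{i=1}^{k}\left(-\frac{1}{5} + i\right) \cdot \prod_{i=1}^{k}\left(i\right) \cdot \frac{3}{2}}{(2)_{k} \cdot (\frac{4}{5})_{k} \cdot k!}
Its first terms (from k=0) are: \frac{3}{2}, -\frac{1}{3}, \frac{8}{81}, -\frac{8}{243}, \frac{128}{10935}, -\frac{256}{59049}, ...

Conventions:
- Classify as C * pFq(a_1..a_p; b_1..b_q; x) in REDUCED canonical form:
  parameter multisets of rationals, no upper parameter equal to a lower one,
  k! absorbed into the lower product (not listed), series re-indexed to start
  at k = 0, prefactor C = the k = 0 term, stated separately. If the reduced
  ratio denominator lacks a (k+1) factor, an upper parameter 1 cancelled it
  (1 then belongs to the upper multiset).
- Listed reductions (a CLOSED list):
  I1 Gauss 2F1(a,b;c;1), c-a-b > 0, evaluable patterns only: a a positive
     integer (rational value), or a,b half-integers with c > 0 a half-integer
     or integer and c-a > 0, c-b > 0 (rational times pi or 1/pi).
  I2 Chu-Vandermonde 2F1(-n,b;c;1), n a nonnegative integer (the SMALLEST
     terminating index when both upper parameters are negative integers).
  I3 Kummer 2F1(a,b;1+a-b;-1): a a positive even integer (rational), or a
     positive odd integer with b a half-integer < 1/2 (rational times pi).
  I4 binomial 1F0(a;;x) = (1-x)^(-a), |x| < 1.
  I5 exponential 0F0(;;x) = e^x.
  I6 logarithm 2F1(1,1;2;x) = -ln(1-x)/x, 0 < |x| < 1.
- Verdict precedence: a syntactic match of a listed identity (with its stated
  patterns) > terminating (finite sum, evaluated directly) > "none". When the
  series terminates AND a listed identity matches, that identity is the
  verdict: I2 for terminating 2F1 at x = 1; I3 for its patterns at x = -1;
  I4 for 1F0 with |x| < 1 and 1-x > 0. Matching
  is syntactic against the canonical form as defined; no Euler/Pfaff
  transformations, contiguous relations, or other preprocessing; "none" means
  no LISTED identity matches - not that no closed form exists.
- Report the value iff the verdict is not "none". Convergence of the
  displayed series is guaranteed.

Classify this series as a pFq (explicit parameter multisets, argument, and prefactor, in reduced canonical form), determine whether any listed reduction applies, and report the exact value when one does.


Classification (C = \frac{3}{2}): 2F1 with upper {1, 1}, lower {2}, argument x = -\frac{4}{9}. Verdict: the logarithmic series (I6) fires (the logarithm: parameters (1,1;2), x = -\frac{4}{9}). Exact value: \frac{27}{8} \cdot \ln\left(\frac{13}{9}\right).

The tell: t_0 = \frac{3}{2} here, and the (-1)^k factor (prefactor 3/2) folds into the argument's sign.
Consecutive-term ratio: r(k) = -\frac{4}{9} * (k+1) (k+1) / [(k+2) (k+1)] - rational in k, leading ratio -\frac{4}{9}; with t_0 = \frac{3}{2}, classification follows.


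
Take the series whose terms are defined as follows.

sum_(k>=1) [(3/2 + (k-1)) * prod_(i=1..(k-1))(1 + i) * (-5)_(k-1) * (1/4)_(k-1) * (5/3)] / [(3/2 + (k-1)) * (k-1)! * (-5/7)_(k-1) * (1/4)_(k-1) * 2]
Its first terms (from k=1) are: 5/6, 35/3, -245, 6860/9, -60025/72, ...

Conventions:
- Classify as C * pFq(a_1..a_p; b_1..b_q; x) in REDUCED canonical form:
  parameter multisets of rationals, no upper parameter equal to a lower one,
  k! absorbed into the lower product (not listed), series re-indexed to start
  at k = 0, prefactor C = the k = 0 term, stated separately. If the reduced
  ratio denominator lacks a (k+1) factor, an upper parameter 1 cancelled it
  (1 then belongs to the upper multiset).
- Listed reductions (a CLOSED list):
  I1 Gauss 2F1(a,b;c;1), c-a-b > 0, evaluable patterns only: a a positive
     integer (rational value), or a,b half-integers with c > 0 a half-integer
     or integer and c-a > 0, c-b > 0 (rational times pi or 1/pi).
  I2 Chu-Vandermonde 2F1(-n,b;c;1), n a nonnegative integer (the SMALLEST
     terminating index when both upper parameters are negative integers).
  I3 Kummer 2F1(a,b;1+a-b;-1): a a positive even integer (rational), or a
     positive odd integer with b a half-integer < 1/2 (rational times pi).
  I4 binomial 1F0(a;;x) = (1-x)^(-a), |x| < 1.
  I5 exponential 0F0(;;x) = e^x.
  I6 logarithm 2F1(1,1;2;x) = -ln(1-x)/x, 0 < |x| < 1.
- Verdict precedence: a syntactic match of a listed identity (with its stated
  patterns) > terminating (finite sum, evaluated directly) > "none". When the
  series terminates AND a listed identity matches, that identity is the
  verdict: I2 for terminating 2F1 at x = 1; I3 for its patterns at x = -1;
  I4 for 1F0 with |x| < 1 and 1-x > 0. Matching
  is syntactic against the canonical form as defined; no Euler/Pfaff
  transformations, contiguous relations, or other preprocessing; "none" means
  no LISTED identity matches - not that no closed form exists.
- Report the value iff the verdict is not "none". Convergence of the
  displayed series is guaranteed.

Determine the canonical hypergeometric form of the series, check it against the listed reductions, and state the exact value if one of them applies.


Reduced: x = 1, 2F1, upper = {-5, 2}, lower = {-5/7}, C = 5/6. Verdict (x = 1): Chu-Vandermonde (I2) applies (terminating 2F1 at x = 1 with n = 5, b = 2, c = -5/7). Hence: 95/184.

First insight: x = 1 and the factor k + 3/2 cancels (top and bottom), leaving C = 5/6.
Consecutive-term ratio: r(k) = 1 * (k-5) (k+2) / [(k-5/7) (k+1)] - rational in k. x = 1; t_0 = 5/6; negate the roots.


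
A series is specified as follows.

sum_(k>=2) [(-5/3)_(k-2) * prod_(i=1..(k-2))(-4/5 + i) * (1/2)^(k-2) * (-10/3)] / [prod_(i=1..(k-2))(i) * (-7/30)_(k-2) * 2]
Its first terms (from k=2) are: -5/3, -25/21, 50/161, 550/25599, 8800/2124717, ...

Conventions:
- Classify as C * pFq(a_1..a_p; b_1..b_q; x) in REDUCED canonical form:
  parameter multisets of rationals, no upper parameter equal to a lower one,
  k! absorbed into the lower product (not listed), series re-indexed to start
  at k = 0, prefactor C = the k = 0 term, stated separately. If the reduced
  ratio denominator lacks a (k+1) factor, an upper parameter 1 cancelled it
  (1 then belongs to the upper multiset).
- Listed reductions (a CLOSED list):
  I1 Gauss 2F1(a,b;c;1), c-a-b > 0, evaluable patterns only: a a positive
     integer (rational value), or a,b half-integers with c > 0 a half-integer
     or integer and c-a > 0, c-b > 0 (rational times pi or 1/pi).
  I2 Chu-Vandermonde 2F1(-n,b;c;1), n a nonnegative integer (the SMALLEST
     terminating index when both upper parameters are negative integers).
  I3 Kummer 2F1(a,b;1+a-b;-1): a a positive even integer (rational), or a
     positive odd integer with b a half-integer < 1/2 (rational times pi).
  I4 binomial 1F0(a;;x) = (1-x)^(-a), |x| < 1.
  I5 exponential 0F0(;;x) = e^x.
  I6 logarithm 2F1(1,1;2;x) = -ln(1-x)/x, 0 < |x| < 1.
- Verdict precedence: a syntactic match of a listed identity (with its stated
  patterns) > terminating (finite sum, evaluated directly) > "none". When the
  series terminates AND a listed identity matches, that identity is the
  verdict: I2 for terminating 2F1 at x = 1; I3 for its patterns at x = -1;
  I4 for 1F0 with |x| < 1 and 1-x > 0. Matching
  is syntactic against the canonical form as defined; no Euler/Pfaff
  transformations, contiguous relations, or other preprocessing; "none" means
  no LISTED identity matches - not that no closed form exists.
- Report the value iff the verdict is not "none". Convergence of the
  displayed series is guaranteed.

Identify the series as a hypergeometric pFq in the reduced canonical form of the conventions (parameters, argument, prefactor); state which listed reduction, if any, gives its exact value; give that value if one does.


The tell: with t_0 = -5/3, the running product (C = -5/3) telescopes to a rising factorial.
Step ratio: r(k) = (1/2) * (k-5/3) (k+1/5) / [(k-7/30) (k+1)] - rational; roots negated = parameters, x = (1/2), C = -5/3.

Classification (C = -5/3): 2F1 with upper {-5/3, 1/5}, lower {-7/30}, argument x = 1/2. Verdict: none (x = 1/2): each listed identity misses the multisets {-5/3, 1/5} ; {-7/30}.


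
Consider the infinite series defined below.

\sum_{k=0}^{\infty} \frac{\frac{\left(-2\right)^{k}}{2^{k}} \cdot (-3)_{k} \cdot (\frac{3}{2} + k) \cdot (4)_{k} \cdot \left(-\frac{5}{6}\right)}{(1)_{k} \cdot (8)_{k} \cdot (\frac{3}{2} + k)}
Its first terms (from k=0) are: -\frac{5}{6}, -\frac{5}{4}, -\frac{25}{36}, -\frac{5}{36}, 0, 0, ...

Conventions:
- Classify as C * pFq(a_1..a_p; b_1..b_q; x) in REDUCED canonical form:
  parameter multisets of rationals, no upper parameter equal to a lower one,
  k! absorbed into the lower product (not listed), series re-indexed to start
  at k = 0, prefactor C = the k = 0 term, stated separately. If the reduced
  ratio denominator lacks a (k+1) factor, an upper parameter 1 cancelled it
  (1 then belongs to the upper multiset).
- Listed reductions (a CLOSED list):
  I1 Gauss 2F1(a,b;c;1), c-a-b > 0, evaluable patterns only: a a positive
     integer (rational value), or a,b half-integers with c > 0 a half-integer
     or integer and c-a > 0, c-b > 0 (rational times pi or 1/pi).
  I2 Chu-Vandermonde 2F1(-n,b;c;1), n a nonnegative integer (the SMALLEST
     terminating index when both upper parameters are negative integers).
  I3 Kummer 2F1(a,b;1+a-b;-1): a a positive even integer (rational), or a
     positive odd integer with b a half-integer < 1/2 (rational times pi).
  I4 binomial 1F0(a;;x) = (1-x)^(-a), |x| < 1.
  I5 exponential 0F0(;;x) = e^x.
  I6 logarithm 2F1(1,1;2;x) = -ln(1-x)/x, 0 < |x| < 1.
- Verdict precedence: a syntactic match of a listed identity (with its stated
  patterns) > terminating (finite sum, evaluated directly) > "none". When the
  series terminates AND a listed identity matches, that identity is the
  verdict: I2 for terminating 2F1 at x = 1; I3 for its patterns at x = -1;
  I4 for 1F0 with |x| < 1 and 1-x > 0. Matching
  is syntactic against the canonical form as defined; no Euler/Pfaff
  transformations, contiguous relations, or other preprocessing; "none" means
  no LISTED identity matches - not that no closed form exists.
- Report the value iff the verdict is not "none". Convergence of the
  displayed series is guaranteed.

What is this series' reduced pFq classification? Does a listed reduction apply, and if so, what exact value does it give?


This is -\frac{5}{6} * 2F1(-3, 4; 8; -1) in reduced canonical form. Verdict: Kummer's theorem (I3) applies (x = -1; c = 8 equals 1+a-b for upper {-3, 4}: listed pattern). Value: -\frac{35}{12}.

The tell: t_0 = -\frac{5}{6} here, and (1)_k (C = -5/6, x = -1) is k! itself.
Term ratio: r(k) = -1 * (k-3) (k+4) / [(k+8) (k+1)] - rational in k. x = -1; t_0 = -\frac{5}{6}; negate the roots.
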